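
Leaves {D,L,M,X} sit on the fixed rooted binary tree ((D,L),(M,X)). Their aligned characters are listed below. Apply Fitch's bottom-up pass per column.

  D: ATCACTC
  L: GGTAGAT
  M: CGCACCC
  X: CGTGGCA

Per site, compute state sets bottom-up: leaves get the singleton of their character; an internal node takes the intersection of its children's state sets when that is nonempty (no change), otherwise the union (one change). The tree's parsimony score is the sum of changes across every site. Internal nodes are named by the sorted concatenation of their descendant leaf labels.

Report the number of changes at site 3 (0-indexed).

1

[col 0] DL: children D:{A}, L:{G} ∪→ {A,G}; cost 1
[col 0] MX: children M:{C}, X:{C} ∩→ {C}; cost 0
[col 0] DLMX: children DL:{A,G}, MX:{C} ∪→ {A,C,G}; cost 1
[col 1] DL: children D:{T}, L:{G} ∪→ {G,T}; cost 1
[col 1] MX: children M:{G}, X:{G} ∩→ {G}; cost 0
[col 1] DLMX: children DL:{G,T}, MX:{G} ∩→ {G}; cost 0
[col 2] DL: children D:{C}, L:{T} ∪→ {C,T}; cost 1
[col 2] MX: children M:{C}, X:{T} ∪→ {C,T}; cost 1
[col 2] DLMX: children DL:{C,T}, MX:{C,T} ∩→ {C,T}; cost 0
[col 3] DL: children D:{A}, L:{A} ∩→ {A}; cost 0
[col 3] MX: children M:{A}, X:{G} ∪→ {A,G}; cost 1
[col 3] DLMX: children DL:{A}, MX:{A,G} ∩→ {A}; cost 0
[col 4] DL: children D:{C}, L:{G} ∪→ {C,G}; cost 1
[col 4] MX: children M:{C}, X:{G} ∪→ {C,G}; cost 1
[col 4] DLMX: children DL:{C,G}, MX:{C,G} ∩→ {C,G}; cost 0
[col 5] DL: children D:{T}, L:{A} ∪→ {A,T}; cost 1
[col 5] MX: children M:{C}, X:{C} ∩→ {C}; cost 0
[col 5] DLMX: children DL:{A,T}, MX:{C} ∪→ {A,C,T}; cost 1
[col 6] DL: children D:{C}, L:{T} ∪→ {C,T}; cost 1
[col 6] MX: children M:{C}, X:{A} ∪→ {A,C}; cost 1
[col 6] DLMX: children DL:{C,T}, MX:{A,C} ∩→ {C}; cost 0
per-site changes: [2, 1, 2, 1, 2, 2, 2]; total = 12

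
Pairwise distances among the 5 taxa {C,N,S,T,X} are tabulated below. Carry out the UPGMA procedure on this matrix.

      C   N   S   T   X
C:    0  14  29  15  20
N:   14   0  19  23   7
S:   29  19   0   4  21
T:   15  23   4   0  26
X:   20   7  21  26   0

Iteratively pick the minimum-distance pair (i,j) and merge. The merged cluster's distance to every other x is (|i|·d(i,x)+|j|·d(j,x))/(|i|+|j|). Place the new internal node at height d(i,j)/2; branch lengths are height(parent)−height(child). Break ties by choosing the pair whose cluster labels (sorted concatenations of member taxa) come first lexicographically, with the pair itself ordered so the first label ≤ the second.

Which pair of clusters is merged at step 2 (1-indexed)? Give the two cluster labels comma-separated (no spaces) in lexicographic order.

N,X

iteration 1: select S,T (d=4); attach at lengths (2, 2); label the merged cluster ST
  updated: d(C,ST)=22, d(N,ST)=21, d(ST,X)=47/2
iteration 2: select N,X (d=7); attach at lengths (7/2, 7/2); label the merged cluster NX
  updated: d(C,NX)=17, d(NX,ST)=89/4
iteration 3: select C,NX (d=17); attach at lengths (17/2, 5); label the merged cluster CNX
  updated: d(CNX,ST)=133/6
iteration 4: select CNX,ST (d=133/6); attach at lengths (31/12, 109/12); label the merged cluster CNSTX
final tree: ((C:17/2,(N:7/2,X:7/2):5):31/12,(S:2,T:2):109/12)
total length: 217/6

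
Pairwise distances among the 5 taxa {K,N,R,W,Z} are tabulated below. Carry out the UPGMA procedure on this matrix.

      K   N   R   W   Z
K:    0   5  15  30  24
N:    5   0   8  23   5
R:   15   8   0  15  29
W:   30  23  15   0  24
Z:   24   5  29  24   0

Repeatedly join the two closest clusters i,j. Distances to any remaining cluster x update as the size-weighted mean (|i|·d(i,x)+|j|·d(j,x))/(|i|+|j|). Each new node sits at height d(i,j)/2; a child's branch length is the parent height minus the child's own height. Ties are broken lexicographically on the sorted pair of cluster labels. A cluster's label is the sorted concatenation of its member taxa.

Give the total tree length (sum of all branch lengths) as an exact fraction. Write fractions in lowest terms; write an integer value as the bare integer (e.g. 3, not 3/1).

1. join K+N (d=5) ⇒ KN; edges |K|=5/2, |N|=5/2
  updated: d(KN,R)=23/2, d(KN,W)=53/2, d(KN,Z)=29/2
2. join KN+R (d=23/2) ⇒ KNR; edges |KN|=13/4, |R|=23/4
  updated: d(KNR,W)=68/3, d(KNR,Z)=58/3
3. join KNR+Z (d=58/3) ⇒ KNRZ; edges |KNR|=47/12, |Z|=29/3
  updated: d(KNRZ,W)=23
4. join KNRZ+W (d=23) ⇒ KNRWZ; edges |KNRZ|=11/6, |W|=23/2
final tree: ((((K:5/2,N:5/2):13/4,R:23/4):47/12,Z:29/3):11/6,W:23/2)
total length: 491/12

491/12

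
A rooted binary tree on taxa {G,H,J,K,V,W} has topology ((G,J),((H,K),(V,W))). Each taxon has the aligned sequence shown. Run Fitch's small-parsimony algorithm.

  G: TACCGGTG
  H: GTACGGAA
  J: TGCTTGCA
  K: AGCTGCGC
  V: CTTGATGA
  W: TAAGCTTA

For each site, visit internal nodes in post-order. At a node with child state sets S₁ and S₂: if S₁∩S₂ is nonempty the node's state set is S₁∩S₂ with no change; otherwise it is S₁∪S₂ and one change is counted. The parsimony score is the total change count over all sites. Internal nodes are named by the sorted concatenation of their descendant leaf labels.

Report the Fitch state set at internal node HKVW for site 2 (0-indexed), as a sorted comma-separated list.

A

site 0, node GJ: G={T} ∩ J={T} → {T} (+0)
site 0, node HK: H={G} ∪ K={A} → {A,G} (+1)
site 0, node VW: V={C} ∪ W={T} → {C,T} (+1)
site 0, node HKVW: HK={A,G} ∪ VW={C,T} → {A,C,G,T} (+1)
site 0, node GHJKVW: GJ={T} ∩ HKVW={A,C,G,T} → {T} (+0)
site 1, node GJ: G={A} ∪ J={G} → {A,G} (+1)
site 1, node HK: H={T} ∪ K={G} → {G,T} (+1)
site 1, node VW: V={T} ∪ W={A} → {A,T} (+1)
site 1, node HKVW: HK={G,T} ∩ VW={A,T} → {T} (+0)
site 1, node GHJKVW: GJ={A,G} ∪ HKVW={T} → {A,G,T} (+1)
site 2, node GJ: G={C} ∩ J={C} → {C} (+0)
site 2, node HK: H={A} ∪ K={C} → {A,C} (+1)
site 2, node VW: V={T} ∪ W={A} → {A,T} (+1)
site 2, node HKVW: HK={A,C} ∩ VW={A,T} → {A} (+0)
site 2, node GHJKVW: GJ={C} ∪ HKVW={A} → {A,C} (+1)
site 3, node GJ: G={C} ∪ J={T} → {C,T} (+1)
site 3, node HK: H={C} ∪ K={T} → {C,T} (+1)
site 3, node VW: V={G} ∩ W={G} → {G} (+0)
site 3, node HKVW: HK={C,T} ∪ VW={G} → {C,G,T} (+1)
site 3, node GHJKVW: GJ={C,T} ∩ HKVW={C,G,T} → {C,T} (+0)
site 4, node GJ: G={G} ∪ J={T} → {G,T} (+1)
site 4, node HK: H={G} ∩ K={G} → {G} (+0)
site 4, node VW: V={A} ∪ W={C} → {A,C} (+1)
site 4, node HKVW: HK={G} ∪ VW={A,C} → {A,C,G} (+1)
site 4, node GHJKVW: GJ={G,T} ∩ HKVW={A,C,G} → {G} (+0)
site 5, node GJ: G={G} ∩ J={G} → {G} (+0)
site 5, node HK: H={G} ∪ K={C} → {C,G} (+1)
site 5, node VW: V={T} ∩ W={T} → {T} (+0)
site 5, node HKVW: HK={C,G} ∪ VW={T} → {C,G,T} (+1)
site 5, node GHJKVW: GJ={G} ∩ HKVW={C,G,T} → {G} (+0)
site 6, node GJ: G={T} ∪ J={C} → {C,T} (+1)
site 6, node HK: H={A} ∪ K={G} → {A,G} (+1)
site 6, node VW: V={G} ∪ W={T} → {G,T} (+1)
site 6, node HKVW: HK={A,G} ∩ VW={G,T} → {G} (+0)
site 6, node GHJKVW: GJ={C,T} ∪ HKVW={G} → {C,G,T} (+1)
site 7, node GJ: G={G} ∪ J={A} → {A,G} (+1)
site 7, node HK: H={A} ∪ K={C} → {A,C} (+1)
site 7, node VW: V={A} ∩ W={A} → {A} (+0)
site 7, node HKVW: HK={A,C} ∩ VW={A} → {A} (+0)
site 7, node GHJKVW: GJ={A,G} ∩ HKVW={A} → {A} (+0)
per-site changes: [3, 4, 3, 3, 3, 2, 4, 2]; total = 24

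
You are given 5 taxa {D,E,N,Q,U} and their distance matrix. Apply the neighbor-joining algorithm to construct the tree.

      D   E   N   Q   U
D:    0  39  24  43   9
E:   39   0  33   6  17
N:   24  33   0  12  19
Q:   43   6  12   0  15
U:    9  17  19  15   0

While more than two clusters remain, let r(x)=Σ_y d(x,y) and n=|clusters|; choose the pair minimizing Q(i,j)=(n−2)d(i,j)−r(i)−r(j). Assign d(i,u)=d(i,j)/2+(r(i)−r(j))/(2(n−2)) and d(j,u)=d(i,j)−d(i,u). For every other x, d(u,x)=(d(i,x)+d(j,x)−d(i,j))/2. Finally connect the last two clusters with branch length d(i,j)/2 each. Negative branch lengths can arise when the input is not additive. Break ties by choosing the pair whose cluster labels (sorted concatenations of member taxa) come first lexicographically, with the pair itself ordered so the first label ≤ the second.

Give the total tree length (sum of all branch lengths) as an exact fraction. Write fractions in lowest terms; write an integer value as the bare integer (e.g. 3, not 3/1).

175/4

step 1: merge (E,Q) at d=6, Q=-153; branch lengths E→37/6, Q→-1/6; new cluster EQ
  updated: d(D,EQ)=38, d(EQ,N)=39/2, d(EQ,U)=13
step 2: merge (D,U) at d=9, Q=-94; branch lengths D→12, U→-3; new cluster DU
  updated: d(DU,EQ)=21, d(DU,N)=17
step 3: merge (DU,EQ) at d=21, Q=-115/2; branch lengths DU→37/4, EQ→47/4; new cluster DEQU
  updated: d(DEQU,N)=31/4
step 4: merge (DEQU,N) at d=31/4; branch lengths DEQU→31/8, N→31/8; new cluster DENQU
final tree: (((D:12,U:-3):37/4,(E:37/6,Q:-1/6):47/4):31/8,N:31/8)
total length: 175/4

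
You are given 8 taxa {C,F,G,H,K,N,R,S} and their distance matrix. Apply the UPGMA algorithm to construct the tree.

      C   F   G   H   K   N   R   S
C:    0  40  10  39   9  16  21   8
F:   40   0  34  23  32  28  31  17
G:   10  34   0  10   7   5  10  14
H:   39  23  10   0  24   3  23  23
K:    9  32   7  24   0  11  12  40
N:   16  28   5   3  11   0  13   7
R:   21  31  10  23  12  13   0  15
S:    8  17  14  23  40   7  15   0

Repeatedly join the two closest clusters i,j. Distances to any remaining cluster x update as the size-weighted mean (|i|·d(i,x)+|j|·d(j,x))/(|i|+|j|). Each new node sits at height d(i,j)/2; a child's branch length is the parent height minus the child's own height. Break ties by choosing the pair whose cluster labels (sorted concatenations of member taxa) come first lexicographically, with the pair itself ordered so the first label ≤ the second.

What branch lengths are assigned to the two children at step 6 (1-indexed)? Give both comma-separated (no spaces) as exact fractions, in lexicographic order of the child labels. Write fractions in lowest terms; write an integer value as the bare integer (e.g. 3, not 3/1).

57/10,38/15

1. join H+N (d=3) ⇒ HN; edges |H|=3/2, |N|=3/2
  updated: d(C,HN)=55/2, d(F,HN)=51/2, d(G,HN)=15/2, d(HN,K)=35/2, d(HN,R)=18, d(HN,S)=15
2. join G+K (d=7) ⇒ GK; edges |G|=7/2, |K|=7/2
  updated: d(C,GK)=19/2, d(F,GK)=33, d(GK,HN)=25/2, d(GK,R)=11, d(GK,S)=27
3. join C+S (d=8) ⇒ CS; edges |C|=4, |S|=4
  updated: d(CS,F)=57/2, d(CS,GK)=73/4, d(CS,HN)=85/4, d(CS,R)=18
4. join GK+R (d=11) ⇒ GKR; edges |GK|=2, |R|=11/2
  updated: d(CS,GKR)=109/6, d(F,GKR)=97/3, d(GKR,HN)=43/3
5. join GKR+HN (d=43/3) ⇒ GHKNR; edges |GKR|=5/3, |HN|=17/3
  updated: d(CS,GHKNR)=97/5, d(F,GHKNR)=148/5
6. join CS+GHKNR (d=97/5) ⇒ CGHKNRS; edges |CS|=57/10, |GHKNR|=38/15
  updated: d(CGHKNRS,F)=205/7
7. join CGHKNRS+F (d=205/7) ⇒ CFGHKNRS; edges |CGHKNRS|=173/35, |F|=205/14
final tree: (((C:4,S:4):57/10,(((G:7/2,K:7/2):2,R:11/2):5/3,(H:3/2,N:3/2):17/3):38/15):173/35,F:205/14)
total length: 12737/210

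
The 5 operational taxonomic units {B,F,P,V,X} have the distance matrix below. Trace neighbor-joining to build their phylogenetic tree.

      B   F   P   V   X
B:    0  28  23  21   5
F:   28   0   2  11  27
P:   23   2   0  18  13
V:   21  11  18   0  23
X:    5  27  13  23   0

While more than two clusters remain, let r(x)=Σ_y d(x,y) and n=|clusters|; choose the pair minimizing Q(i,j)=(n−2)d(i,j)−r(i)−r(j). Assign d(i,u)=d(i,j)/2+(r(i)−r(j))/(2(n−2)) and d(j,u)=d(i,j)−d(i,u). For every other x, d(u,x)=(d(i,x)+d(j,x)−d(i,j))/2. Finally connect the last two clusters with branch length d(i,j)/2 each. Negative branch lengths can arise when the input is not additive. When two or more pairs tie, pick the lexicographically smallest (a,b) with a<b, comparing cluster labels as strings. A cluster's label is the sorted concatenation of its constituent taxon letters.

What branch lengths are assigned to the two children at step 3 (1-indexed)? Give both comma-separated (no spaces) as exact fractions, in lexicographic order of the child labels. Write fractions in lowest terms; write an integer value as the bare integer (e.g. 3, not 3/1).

iteration 1: select B,X (d=5, Q=-130); attach at lengths (4, 1); label the merged cluster BX
  updated: d(BX,F)=25, d(BX,P)=31/2, d(BX,V)=39/2
iteration 2: select BX,V (d=39/2, Q=-139/2); attach at lengths (101/8, 55/8); label the merged cluster BVX
  updated: d(BVX,F)=33/4, d(BVX,P)=7
iteration 3: select BVX,F (d=33/4, Q=-69/4); attach at lengths (53/8, 13/8); label the merged cluster BFVX
  updated: d(BFVX,P)=3/8
iteration 4: select BFVX,P (d=3/8); attach at lengths (3/16, 3/16); label the merged cluster BFPVX
final tree: ((((B:4,X:1):101/8,V:55/8):53/8,F:13/8):3/16,P:3/16)
total length: 265/8

53/8,13/8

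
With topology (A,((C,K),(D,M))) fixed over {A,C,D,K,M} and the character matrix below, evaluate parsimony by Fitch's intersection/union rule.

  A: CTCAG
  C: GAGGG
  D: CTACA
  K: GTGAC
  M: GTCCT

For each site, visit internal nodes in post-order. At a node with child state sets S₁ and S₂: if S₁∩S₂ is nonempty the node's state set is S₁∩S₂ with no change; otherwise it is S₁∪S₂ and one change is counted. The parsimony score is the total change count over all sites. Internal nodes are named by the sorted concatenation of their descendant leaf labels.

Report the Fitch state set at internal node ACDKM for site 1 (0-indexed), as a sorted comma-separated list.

site 0, node CK: C={G} ∩ K={G} → {G} (+0)
site 0, node DM: D={C} ∪ M={G} → {C,G} (+1)
site 0, node CDKM: CK={G} ∩ DM={C,G} → {G} (+0)
site 0, node ACDKM: A={C} ∪ CDKM={G} → {C,G} (+1)
site 1, node CK: C={A} ∪ K={T} → {A,T} (+1)
site 1, node DM: D={T} ∩ M={T} → {T} (+0)
site 1, node CDKM: CK={A,T} ∩ DM={T} → {T} (+0)
site 1, node ACDKM: A={T} ∩ CDKM={T} → {T} (+0)
site 2, node CK: C={G} ∩ K={G} → {G} (+0)
site 2, node DM: D={A} ∪ M={C} → {A,C} (+1)
site 2, node CDKM: CK={G} ∪ DM={A,C} → {A,C,G} (+1)
site 2, node ACDKM: A={C} ∩ CDKM={A,C,G} → {C} (+0)
site 3, node CK: C={G} ∪ K={A} → {A,G} (+1)
site 3, node DM: D={C} ∩ M={C} → {C} (+0)
site 3, node CDKM: CK={A,G} ∪ DM={C} → {A,C,G} (+1)
site 3, node ACDKM: A={A} ∩ CDKM={A,C,G} → {A} (+0)
site 4, node CK: C={G} ∪ K={C} → {C,G} (+1)
site 4, node DM: D={A} ∪ M={T} → {A,T} (+1)
site 4, node CDKM: CK={C,G} ∪ DM={A,T} → {A,C,G,T} (+1)
site 4, node ACDKM: A={G} ∩ CDKM={A,C,G,T} → {G} (+0)
per-site changes: [2, 1, 2, 2, 3]; total = 10

T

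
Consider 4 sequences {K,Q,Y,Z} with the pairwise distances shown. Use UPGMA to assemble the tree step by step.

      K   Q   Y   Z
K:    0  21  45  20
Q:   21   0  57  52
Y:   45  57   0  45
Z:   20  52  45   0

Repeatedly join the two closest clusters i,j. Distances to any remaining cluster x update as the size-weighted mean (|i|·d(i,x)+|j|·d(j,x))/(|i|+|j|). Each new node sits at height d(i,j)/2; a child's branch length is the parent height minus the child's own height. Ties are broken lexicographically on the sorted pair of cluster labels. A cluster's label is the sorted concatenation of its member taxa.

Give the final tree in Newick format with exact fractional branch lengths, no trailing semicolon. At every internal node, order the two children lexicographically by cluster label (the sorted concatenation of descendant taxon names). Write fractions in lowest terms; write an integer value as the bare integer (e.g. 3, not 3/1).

(((K:10,Z:10):33/4,Q:73/4):25/4,Y:49/2)

iteration 1: select K,Z (d=20); attach at lengths (10, 10); label the merged cluster KZ
  updated: d(KZ,Q)=73/2, d(KZ,Y)=45
iteration 2: select KZ,Q (d=73/2); attach at lengths (33/4, 73/4); label the merged cluster KQZ
  updated: d(KQZ,Y)=49
iteration 3: select KQZ,Y (d=49); attach at lengths (25/4, 49/2); label the merged cluster KQYZ
final tree: (((K:10,Z:10):33/4,Q:73/4):25/4,Y:49/2)
total length: 309/4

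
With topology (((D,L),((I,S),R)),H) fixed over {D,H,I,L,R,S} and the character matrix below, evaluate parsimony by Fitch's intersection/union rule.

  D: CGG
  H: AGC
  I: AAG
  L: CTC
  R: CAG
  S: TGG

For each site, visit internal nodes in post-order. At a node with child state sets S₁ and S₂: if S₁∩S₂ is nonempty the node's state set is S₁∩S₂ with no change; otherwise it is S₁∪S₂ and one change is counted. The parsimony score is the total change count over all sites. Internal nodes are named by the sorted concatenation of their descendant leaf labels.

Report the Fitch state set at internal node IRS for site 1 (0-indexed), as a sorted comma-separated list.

site 0, node DL: D={C} ∩ L={C} → {C} (+0)
site 0, node IS: I={A} ∪ S={T} → {A,T} (+1)
site 0, node IRS: IS={A,T} ∪ R={C} → {A,C,T} (+1)
site 0, node DILRS: DL={C} ∩ IRS={A,C,T} → {C} (+0)
site 0, node DHILRS: DILRS={C} ∪ H={A} → {A,C} (+1)
site 1, node DL: D={G} ∪ L={T} → {G,T} (+1)
site 1, node IS: I={A} ∪ S={G} → {A,G} (+1)
site 1, node IRS: IS={A,G} ∩ R={A} → {A} (+0)
site 1, node DILRS: DL={G,T} ∪ IRS={A} → {A,G,T} (+1)
site 1, node DHILRS: DILRS={A,G,T} ∩ H={G} → {G} (+0)
site 2, node DL: D={G} ∪ L={C} → {C,G} (+1)
site 2, node IS: I={G} ∩ S={G} → {G} (+0)
site 2, node IRS: IS={G} ∩ R={G} → {G} (+0)
site 2, node DILRS: DL={C,G} ∩ IRS={G} → {G} (+0)
site 2, node DHILRS: DILRS={G} ∪ H={C} → {C,G} (+1)
per-site changes: [3, 3, 2]; total = 8

A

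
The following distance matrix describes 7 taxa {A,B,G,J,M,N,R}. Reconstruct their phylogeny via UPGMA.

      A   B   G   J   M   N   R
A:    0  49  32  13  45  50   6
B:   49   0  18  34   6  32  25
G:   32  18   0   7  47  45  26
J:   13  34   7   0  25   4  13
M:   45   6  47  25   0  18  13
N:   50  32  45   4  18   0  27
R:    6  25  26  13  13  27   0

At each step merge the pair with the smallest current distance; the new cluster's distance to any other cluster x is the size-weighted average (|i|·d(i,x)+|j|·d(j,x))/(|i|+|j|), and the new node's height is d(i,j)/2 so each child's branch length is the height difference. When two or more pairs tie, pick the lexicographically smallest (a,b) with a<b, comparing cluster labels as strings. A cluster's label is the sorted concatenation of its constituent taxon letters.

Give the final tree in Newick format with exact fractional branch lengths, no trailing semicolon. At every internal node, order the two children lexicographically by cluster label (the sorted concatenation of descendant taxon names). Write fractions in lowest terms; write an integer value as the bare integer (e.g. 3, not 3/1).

((((A:3,R:3):79/8,(J:2,N:2):87/8):7/8,G:55/4):31/20,(B:3,M:3):123/10)

iteration 1: select J,N (d=4); attach at lengths (2, 2); label the merged cluster JN
  updated: d(A,JN)=63/2, d(B,JN)=33, d(G,JN)=26, d(JN,M)=43/2, d(JN,R)=20
iteration 2: select A,R (d=6); attach at lengths (3, 3); label the merged cluster AR
  updated: d(AR,B)=37, d(AR,G)=29, d(AR,JN)=103/4, d(AR,M)=29
iteration 3: select B,M (d=6); attach at lengths (3, 3); label the merged cluster BM
  updated: d(AR,BM)=33, d(BM,G)=65/2, d(BM,JN)=109/4
iteration 4: select AR,JN (d=103/4); attach at lengths (79/8, 87/8); label the merged cluster AJNR
  updated: d(AJNR,BM)=241/8, d(AJNR,G)=55/2
iteration 5: select AJNR,G (d=55/2); attach at lengths (7/8, 55/4); label the merged cluster AGJNR
  updated: d(AGJNR,BM)=153/5
iteration 6: select AGJNR,BM (d=153/5); attach at lengths (31/20, 123/10); label the merged cluster ABGJMNR
final tree: ((((A:3,R:3):79/8,(J:2,N:2):87/8):7/8,G:55/4):31/20,(B:3,M:3):123/10)
total length: 2609/40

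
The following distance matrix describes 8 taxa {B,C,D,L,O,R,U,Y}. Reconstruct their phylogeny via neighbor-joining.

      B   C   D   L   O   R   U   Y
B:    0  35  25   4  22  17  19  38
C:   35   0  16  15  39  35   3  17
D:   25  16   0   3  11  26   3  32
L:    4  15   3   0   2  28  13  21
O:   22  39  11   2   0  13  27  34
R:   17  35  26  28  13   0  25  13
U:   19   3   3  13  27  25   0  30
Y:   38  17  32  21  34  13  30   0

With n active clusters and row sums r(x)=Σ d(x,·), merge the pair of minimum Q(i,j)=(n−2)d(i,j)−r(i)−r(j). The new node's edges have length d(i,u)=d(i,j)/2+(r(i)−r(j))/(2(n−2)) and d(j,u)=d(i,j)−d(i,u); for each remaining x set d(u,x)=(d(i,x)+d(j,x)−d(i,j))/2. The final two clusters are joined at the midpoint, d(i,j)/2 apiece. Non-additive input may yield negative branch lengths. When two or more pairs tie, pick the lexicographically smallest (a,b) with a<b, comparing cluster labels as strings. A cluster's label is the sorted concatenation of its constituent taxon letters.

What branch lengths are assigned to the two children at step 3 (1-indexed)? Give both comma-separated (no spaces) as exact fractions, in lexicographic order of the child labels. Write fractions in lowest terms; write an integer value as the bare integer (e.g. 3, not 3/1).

1. join R+Y (d=13, Q=-264) ⇒ RY; edges |R|=25/6, |Y|=53/6
  updated: d(B,RY)=21, d(C,RY)=39/2, d(D,RY)=45/2, d(L,RY)=18, d(O,RY)=17, d(RY,U)=21
2. join C+U (d=3, Q=-397/2) ⇒ CU; edges |C|=113/20, |U|=-53/20
  updated: d(B,CU)=51/2, d(CU,D)=8, d(CU,L)=25/2, d(CU,O)=63/2, d(CU,RY)=75/4
3. join CU+D (d=8, Q=-535/4) ⇒ CDU; edges |CU|=235/32, |D|=21/32
  updated: d(B,CDU)=85/4, d(CDU,L)=15/4, d(CDU,O)=69/4, d(CDU,RY)=133/8
4. join B+L (d=4, Q=-84) ⇒ BL; edges |B|=35/4, |L|=-19/4
  updated: d(BL,CDU)=21/2, d(BL,O)=10, d(BL,RY)=35/2
5. join BL+O (d=10, Q=-249/4) ⇒ BLO; edges |BL|=55/16, |O|=105/16
  updated: d(BLO,CDU)=71/8, d(BLO,RY)=49/4
6. join BLO+CDU (d=71/8, Q=-151/4) ⇒ BCDLOU; edges |BLO|=9/4, |CDU|=53/8
  updated: d(BCDLOU,RY)=10
7. join BCDLOU+RY (d=10) ⇒ BCDLORUY; edges |BCDLOU|=5, |RY|=5
final tree: ((((B:35/4,L:-19/4):55/16,O:105/16):9/4,((C:113/20,U:-53/20):235/32,D:21/32):53/8):5,(R:25/6,Y:53/6):5)
total length: 455/8

235/32,21/32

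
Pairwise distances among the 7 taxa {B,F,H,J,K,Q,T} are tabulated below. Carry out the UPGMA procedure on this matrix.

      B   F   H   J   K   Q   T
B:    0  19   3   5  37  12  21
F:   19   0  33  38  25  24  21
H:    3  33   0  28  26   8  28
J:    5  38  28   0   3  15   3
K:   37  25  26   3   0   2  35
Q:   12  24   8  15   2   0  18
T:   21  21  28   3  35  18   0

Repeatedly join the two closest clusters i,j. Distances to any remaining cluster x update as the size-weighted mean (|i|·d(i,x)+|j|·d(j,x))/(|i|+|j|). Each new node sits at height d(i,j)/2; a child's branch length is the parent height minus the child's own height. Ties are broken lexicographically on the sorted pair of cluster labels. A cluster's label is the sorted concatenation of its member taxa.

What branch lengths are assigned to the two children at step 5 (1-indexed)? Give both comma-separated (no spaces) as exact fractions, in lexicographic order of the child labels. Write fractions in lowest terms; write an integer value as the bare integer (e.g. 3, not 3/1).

iteration 1: select K,Q (d=2); attach at lengths (1, 1); label the merged cluster KQ
  updated: d(B,KQ)=49/2, d(F,KQ)=49/2, d(H,KQ)=17, d(J,KQ)=9, d(KQ,T)=53/2
iteration 2: select B,H (d=3); attach at lengths (3/2, 3/2); label the merged cluster BH
  updated: d(BH,F)=26, d(BH,J)=33/2, d(BH,KQ)=83/4, d(BH,T)=49/2
iteration 3: select J,T (d=3); attach at lengths (3/2, 3/2); label the merged cluster JT
  updated: d(BH,JT)=41/2, d(F,JT)=59/2, d(JT,KQ)=71/4
iteration 4: select JT,KQ (d=71/4); attach at lengths (59/8, 63/8); label the merged cluster JKQT
  updated: d(BH,JKQT)=165/8, d(F,JKQT)=27
iteration 5: select BH,JKQT (d=165/8); attach at lengths (141/16, 23/16); label the merged cluster BHJKQT
  updated: d(BHJKQT,F)=80/3
iteration 6: select BHJKQT,F (d=80/3); attach at lengths (145/48, 40/3); label the merged cluster BFHJKQT
final tree: (((B:3/2,H:3/2):141/16,((J:3/2,T:3/2):59/8,(K:1,Q:1):63/8):23/16):145/48,F:40/3)
total length: 2393/48

141/16,23/16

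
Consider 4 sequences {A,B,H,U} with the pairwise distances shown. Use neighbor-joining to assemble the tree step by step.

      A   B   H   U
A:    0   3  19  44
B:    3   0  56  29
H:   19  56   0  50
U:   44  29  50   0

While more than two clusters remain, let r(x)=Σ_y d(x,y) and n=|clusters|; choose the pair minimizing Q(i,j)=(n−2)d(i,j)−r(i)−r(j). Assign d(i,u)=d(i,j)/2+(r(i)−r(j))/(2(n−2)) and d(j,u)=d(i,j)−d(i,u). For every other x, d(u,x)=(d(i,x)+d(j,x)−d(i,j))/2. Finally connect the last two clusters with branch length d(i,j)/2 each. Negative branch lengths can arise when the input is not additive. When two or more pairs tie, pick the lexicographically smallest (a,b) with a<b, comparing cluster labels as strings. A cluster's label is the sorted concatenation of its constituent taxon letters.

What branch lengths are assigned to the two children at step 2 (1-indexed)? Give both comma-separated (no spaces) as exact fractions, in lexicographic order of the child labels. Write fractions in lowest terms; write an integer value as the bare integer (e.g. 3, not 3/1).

57/4,23/4

iteration 1: select A,H (d=19, Q=-153); attach at lengths (-21/4, 97/4); label the merged cluster AH
  updated: d(AH,B)=20, d(AH,U)=75/2
iteration 2: select AH,B (d=20, Q=-173/2); attach at lengths (57/4, 23/4); label the merged cluster ABH
  updated: d(ABH,U)=93/4
iteration 3: select ABH,U (d=93/4); attach at lengths (93/8, 93/8); label the merged cluster ABHU
final tree: (((A:-21/4,H:97/4):57/4,B:23/4):93/8,U:93/8)
total length: 249/4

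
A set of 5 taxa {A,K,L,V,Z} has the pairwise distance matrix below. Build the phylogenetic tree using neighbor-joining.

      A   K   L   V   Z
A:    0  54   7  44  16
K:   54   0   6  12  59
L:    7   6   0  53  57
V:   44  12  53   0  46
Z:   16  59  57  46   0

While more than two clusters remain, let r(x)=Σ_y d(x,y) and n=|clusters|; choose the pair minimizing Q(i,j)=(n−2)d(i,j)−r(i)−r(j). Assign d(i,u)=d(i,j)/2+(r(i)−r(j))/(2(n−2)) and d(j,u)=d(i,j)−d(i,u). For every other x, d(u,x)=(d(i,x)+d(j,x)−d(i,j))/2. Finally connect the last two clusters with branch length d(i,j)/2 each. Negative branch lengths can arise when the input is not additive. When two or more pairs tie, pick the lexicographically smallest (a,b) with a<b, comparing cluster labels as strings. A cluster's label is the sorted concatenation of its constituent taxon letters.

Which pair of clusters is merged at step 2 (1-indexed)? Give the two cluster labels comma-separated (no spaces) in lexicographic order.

iteration 1: select A,Z (d=16, Q=-251); attach at lengths (-3/2, 35/2); label the merged cluster AZ
  updated: d(AZ,K)=97/2, d(AZ,L)=24, d(AZ,V)=37
iteration 2: select AZ,L (d=24, Q=-289/2); attach at lengths (149/8, 43/8); label the merged cluster ALZ
  updated: d(ALZ,K)=61/4, d(ALZ,V)=33
iteration 3: select ALZ,K (d=61/4, Q=-241/4); attach at lengths (145/8, -23/8); label the merged cluster AKLZ
  updated: d(AKLZ,V)=119/8
iteration 4: select AKLZ,V (d=119/8); attach at lengths (119/16, 119/16); label the merged cluster AKLVZ
final tree: ((((A:-3/2,Z:35/2):149/8,L:43/8):145/8,K:-23/8):119/16,V:119/16)
total length: 561/8

AZ,L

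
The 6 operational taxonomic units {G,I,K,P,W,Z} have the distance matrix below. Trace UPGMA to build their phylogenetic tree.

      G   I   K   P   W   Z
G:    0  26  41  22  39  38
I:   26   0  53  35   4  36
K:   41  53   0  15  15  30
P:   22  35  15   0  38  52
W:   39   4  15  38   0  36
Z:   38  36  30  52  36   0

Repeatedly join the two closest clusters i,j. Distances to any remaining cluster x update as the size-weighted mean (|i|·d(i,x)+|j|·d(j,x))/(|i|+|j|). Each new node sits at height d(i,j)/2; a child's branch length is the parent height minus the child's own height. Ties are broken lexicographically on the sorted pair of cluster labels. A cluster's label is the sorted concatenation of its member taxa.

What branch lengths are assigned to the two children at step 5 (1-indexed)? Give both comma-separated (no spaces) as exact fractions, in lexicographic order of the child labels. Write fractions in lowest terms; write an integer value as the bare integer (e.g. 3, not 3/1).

1. join I+W (d=4) ⇒ IW; edges |I|=2, |W|=2
  updated: d(G,IW)=65/2, d(IW,K)=34, d(IW,P)=73/2, d(IW,Z)=36
2. join K+P (d=15) ⇒ KP; edges |K|=15/2, |P|=15/2
  updated: d(G,KP)=63/2, d(IW,KP)=141/4, d(KP,Z)=41
3. join G+KP (d=63/2) ⇒ GKP; edges |G|=63/4, |KP|=33/4
  updated: d(GKP,IW)=103/3, d(GKP,Z)=40
4. join GKP+IW (d=103/3) ⇒ GIKPW; edges |GKP|=17/12, |IW|=91/6
  updated: d(GIKPW,Z)=192/5
5. join GIKPW+Z (d=192/5) ⇒ GIKPWZ; edges |GIKPW|=61/30, |Z|=96/5
final tree: (((G:63/4,(K:15/2,P:15/2):33/4):17/12,(I:2,W:2):91/6):61/30,Z:96/5)
total length: 4849/60

61/30,96/5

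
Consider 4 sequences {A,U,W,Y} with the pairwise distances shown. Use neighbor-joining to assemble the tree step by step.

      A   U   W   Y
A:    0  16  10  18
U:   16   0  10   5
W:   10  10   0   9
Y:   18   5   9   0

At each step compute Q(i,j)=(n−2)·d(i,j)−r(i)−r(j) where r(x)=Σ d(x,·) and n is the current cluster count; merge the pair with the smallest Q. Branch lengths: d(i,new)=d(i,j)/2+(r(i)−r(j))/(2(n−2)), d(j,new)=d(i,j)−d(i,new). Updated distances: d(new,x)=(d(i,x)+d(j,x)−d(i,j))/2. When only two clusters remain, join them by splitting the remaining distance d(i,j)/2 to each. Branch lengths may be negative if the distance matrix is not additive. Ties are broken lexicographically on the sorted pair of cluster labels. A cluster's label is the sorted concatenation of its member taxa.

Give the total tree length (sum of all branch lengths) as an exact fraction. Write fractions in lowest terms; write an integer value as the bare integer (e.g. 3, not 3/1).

83/4

iteration 1: select A,W (d=10, Q=-53); attach at lengths (35/4, 5/4); label the merged cluster AW
  updated: d(AW,U)=8, d(AW,Y)=17/2
iteration 2: select AW,U (d=8, Q=-43/2); attach at lengths (23/4, 9/4); label the merged cluster AUW
  updated: d(AUW,Y)=11/4
iteration 3: select AUW,Y (d=11/4); attach at lengths (11/8, 11/8); label the merged cluster AUWY
final tree: (((A:35/4,W:5/4):23/4,U:9/4):11/8,Y:11/8)
total length: 83/4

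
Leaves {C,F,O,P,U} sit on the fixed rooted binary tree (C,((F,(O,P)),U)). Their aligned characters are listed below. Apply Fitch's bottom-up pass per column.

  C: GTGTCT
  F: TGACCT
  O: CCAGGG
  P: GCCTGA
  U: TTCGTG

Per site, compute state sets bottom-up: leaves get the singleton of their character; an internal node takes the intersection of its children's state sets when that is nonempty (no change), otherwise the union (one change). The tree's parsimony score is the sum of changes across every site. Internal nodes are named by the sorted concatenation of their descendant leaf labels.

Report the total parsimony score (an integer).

[col 0] OP: children O:{C}, P:{G} ∪→ {C,G}; cost 1
[col 0] FOP: children F:{T}, OP:{C,G} ∪→ {C,G,T}; cost 1
[col 0] FOPU: children FOP:{C,G,T}, U:{T} ∩→ {T}; cost 0
[col 0] CFOPU: children C:{G}, FOPU:{T} ∪→ {G,T}; cost 1
[col 1] OP: children O:{C}, P:{C} ∩→ {C}; cost 0
[col 1] FOP: children F:{G}, OP:{C} ∪→ {C,G}; cost 1
[col 1] FOPU: children FOP:{C,G}, U:{T} ∪→ {C,G,T}; cost 1
[col 1] CFOPU: children C:{T}, FOPU:{C,G,T} ∩→ {T}; cost 0
[col 2] OP: children O:{A}, P:{C} ∪→ {A,C}; cost 1
[col 2] FOP: children F:{A}, OP:{A,C} ∩→ {A}; cost 0
[col 2] FOPU: children FOP:{A}, U:{C} ∪→ {A,C}; cost 1
[col 2] CFOPU: children C:{G}, FOPU:{A,C} ∪→ {A,C,G}; cost 1
[col 3] OP: children O:{G}, P:{T} ∪→ {G,T}; cost 1
[col 3] FOP: children F:{C}, OP:{G,T} ∪→ {C,G,T}; cost 1
[col 3] FOPU: children FOP:{C,G,T}, U:{G} ∩→ {G}; cost 0
[col 3] CFOPU: children C:{T}, FOPU:{G} ∪→ {G,T}; cost 1
[col 4] OP: children O:{G}, P:{G} ∩→ {G}; cost 0
[col 4] FOP: children F:{C}, OP:{G} ∪→ {C,G}; cost 1
[col 4] FOPU: children FOP:{C,G}, U:{T} ∪→ {C,G,T}; cost 1
[col 4] CFOPU: children C:{C}, FOPU:{C,G,T} ∩→ {C}; cost 0
[col 5] OP: children O:{G}, P:{A} ∪→ {A,G}; cost 1
[col 5] FOP: children F:{T}, OP:{A,G} ∪→ {A,G,T}; cost 1
[col 5] FOPU: children FOP:{A,G,T}, U:{G} ∩→ {G}; cost 0
[col 5] CFOPU: children C:{T}, FOPU:{G} ∪→ {G,T}; cost 1
per-site changes: [3, 2, 3, 3, 2, 3]; total = 16

16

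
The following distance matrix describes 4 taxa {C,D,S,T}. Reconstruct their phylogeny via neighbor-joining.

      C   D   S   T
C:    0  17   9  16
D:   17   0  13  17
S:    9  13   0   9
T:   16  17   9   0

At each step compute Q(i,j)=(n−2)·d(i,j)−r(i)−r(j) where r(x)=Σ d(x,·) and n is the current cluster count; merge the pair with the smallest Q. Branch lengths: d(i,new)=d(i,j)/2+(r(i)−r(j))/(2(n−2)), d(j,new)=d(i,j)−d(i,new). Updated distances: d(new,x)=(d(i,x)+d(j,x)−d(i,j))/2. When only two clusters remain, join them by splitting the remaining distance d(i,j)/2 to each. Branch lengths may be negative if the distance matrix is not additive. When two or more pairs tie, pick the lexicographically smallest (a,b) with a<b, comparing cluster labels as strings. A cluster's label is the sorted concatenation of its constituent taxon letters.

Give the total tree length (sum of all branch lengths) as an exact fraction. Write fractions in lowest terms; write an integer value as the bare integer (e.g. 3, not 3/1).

107/4

1. join C+D (d=17, Q=-55) ⇒ CD; edges |C|=29/4, |D|=39/4
  updated: d(CD,S)=5/2, d(CD,T)=8
2. join CD+S (d=5/2, Q=-39/2) ⇒ CDS; edges |CD|=3/4, |S|=7/4
  updated: d(CDS,T)=29/4
3. join CDS+T (d=29/4) ⇒ CDST; edges |CDS|=29/8, |T|=29/8
final tree: (((C:29/4,D:39/4):3/4,S:7/4):29/8,T:29/8)
total length: 107/4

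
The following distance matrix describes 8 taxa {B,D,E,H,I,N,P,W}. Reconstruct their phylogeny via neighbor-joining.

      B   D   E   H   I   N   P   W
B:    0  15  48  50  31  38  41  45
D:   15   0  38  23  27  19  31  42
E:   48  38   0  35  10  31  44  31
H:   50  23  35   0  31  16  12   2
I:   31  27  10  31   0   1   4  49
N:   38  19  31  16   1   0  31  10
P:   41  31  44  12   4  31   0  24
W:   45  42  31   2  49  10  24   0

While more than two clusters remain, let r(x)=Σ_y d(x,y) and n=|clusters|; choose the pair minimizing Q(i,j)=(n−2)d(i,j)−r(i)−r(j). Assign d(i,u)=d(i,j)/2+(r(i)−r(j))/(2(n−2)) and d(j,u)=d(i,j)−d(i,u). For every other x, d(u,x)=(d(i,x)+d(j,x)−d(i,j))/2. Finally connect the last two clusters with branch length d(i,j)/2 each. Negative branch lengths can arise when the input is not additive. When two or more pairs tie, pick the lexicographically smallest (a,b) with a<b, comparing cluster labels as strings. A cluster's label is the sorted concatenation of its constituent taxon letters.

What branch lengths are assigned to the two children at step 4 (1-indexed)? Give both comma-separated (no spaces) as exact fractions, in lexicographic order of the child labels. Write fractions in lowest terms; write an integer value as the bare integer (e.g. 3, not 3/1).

1. join B+D (d=15, Q=-373) ⇒ BD; edges |B|=163/12, |D|=17/12
  updated: d(BD,E)=71/2, d(BD,H)=29, d(BD,I)=43/2, d(BD,N)=21, d(BD,P)=57/2, d(BD,W)=36
2. join H+W (d=2, Q=-267) ⇒ HW; edges |H|=-17/10, |W|=37/10
  updated: d(BD,HW)=63/2, d(E,HW)=32, d(HW,I)=39, d(HW,N)=12, d(HW,P)=17
3. join E+I (d=10, Q=-188) ⇒ EI; edges |E|=117/8, |I|=-37/8
  updated: d(BD,EI)=47/2, d(EI,HW)=61/2, d(EI,N)=11, d(EI,P)=19
4. join HW+P (d=17, Q=-271/2) ⇒ HPW; edges |HW|=31/4, |P|=37/4
  updated: d(BD,HPW)=43/2, d(EI,HPW)=65/4, d(HPW,N)=13
5. join BD+HPW (d=43/2, Q=-295/4) ⇒ BDHPW; edges |BD|=233/16, |HPW|=111/16
  updated: d(BDHPW,EI)=73/8, d(BDHPW,N)=25/4
6. join BDHPW+EI (d=73/8, Q=-211/8) ⇒ BDEHIPW; edges |BDHPW|=35/16, |EI|=111/16
  updated: d(BDEHIPW,N)=65/16
7. join BDEHIPW+N (d=65/16) ⇒ BDEHINPW; edges |BDEHIPW|=65/32, |N|=65/32
final tree: ((((B:163/12,D:17/12):233/16,((H:-17/10,W:37/10):31/4,P:37/4):111/16):35/16,(E:117/8,I:-37/8):111/16):65/32,N:65/32)
total length: 1259/16

31/4,37/4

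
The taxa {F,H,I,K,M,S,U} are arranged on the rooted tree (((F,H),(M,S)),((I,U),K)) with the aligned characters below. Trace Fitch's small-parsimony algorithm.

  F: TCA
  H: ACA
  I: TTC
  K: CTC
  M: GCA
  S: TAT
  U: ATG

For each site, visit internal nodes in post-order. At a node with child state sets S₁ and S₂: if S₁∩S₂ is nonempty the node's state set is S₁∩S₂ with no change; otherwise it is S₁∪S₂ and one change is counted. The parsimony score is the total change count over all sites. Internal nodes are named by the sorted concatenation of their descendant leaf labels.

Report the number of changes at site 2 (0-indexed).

3

site 0, node FH: F={T} ∪ H={A} → {A,T} (+1)
site 0, node MS: M={G} ∪ S={T} → {G,T} (+1)
site 0, node FHMS: FH={A,T} ∩ MS={G,T} → {T} (+0)
site 0, node IU: I={T} ∪ U={A} → {A,T} (+1)
site 0, node IKU: IU={A,T} ∪ K={C} → {A,C,T} (+1)
site 0, node FHIKMSU: FHMS={T} ∩ IKU={A,C,T} → {T} (+0)
site 1, node FH: F={C} ∩ H={C} → {C} (+0)
site 1, node MS: M={C} ∪ S={A} → {A,C} (+1)
site 1, node FHMS: FH={C} ∩ MS={A,C} → {C} (+0)
site 1, node IU: I={T} ∩ U={T} → {T} (+0)
site 1, node IKU: IU={T} ∩ K={T} → {T} (+0)
site 1, node FHIKMSU: FHMS={C} ∪ IKU={T} → {C,T} (+1)
site 2, node FH: F={A} ∩ H={A} → {A} (+0)
site 2, node MS: M={A} ∪ S={T} → {A,T} (+1)
site 2, node FHMS: FH={A} ∩ MS={A,T} → {A} (+0)
site 2, node IU: I={C} ∪ U={G} → {C,G} (+1)
site 2, node IKU: IU={C,G} ∩ K={C} → {C} (+0)
site 2, node FHIKMSU: FHMS={A} ∪ IKU={C} → {A,C} (+1)
per-site changes: [4, 2, 3]; total = 9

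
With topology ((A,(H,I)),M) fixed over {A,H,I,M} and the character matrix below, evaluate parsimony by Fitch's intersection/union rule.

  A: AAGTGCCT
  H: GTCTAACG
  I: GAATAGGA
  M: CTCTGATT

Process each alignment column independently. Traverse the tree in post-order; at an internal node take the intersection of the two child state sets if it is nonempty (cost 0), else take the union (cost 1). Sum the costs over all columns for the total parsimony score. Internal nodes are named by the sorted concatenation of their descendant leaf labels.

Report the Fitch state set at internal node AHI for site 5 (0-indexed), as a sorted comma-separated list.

HI@0: {G} ∩ {G} = {G} (intersection, +0)
AHI@0: {A} ∪ {G} = {A,G} (union, +1)
AHIM@0: {A,G} ∪ {C} = {A,C,G} (union, +1)
HI@1: {T} ∪ {A} = {A,T} (union, +1)
AHI@1: {A} ∩ {A,T} = {A} (intersection, +0)
AHIM@1: {A} ∪ {T} = {A,T} (union, +1)
HI@2: {C} ∪ {A} = {A,C} (union, +1)
AHI@2: {G} ∪ {A,C} = {A,C,G} (union, +1)
AHIM@2: {A,C,G} ∩ {C} = {C} (intersection, +0)
HI@3: {T} ∩ {T} = {T} (intersection, +0)
AHI@3: {T} ∩ {T} = {T} (intersection, +0)
AHIM@3: {T} ∩ {T} = {T} (intersection, +0)
HI@4: {A} ∩ {A} = {A} (intersection, +0)
AHI@4: {G} ∪ {A} = {A,G} (union, +1)
AHIM@4: {A,G} ∩ {G} = {G} (intersection, +0)
HI@5: {A} ∪ {G} = {A,G} (union, +1)
AHI@5: {C} ∪ {A,G} = {A,C,G} (union, +1)
AHIM@5: {A,C,G} ∩ {A} = {A} (intersection, +0)
HI@6: {C} ∪ {G} = {C,G} (union, +1)
AHI@6: {C} ∩ {C,G} = {C} (intersection, +0)
AHIM@6: {C} ∪ {T} = {C,T} (union, +1)
HI@7: {G} ∪ {A} = {A,G} (union, +1)
AHI@7: {T} ∪ {A,G} = {A,G,T} (union, +1)
AHIM@7: {A,G,T} ∩ {T} = {T} (intersection, +0)
per-site changes: [2, 2, 2, 0, 1, 2, 2, 2]; total = 13

A,C,G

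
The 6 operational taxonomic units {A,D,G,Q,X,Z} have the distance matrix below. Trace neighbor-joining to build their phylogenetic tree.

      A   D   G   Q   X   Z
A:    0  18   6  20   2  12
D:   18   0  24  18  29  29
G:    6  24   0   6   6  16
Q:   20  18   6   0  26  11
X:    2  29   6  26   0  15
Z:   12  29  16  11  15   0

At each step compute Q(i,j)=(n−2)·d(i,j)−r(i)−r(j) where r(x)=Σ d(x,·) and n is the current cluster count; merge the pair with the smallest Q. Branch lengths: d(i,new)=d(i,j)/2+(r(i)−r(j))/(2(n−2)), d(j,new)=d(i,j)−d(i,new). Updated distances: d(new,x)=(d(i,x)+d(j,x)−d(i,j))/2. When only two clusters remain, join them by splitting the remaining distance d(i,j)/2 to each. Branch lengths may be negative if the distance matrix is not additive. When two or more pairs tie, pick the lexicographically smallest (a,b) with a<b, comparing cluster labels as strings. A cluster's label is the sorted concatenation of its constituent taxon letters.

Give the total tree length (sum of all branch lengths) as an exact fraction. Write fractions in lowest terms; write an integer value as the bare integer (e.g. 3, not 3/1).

639/16

1. join A+X (d=2, Q=-128) ⇒ AX; edges |A|=-3/2, |X|=7/2
  updated: d(AX,D)=45/2, d(AX,G)=5, d(AX,Q)=22, d(AX,Z)=25/2
2. join AX+G (d=5, Q=-98) ⇒ AGX; edges |AX|=13/3, |G|=2/3
  updated: d(AGX,D)=83/4, d(AGX,Q)=23/2, d(AGX,Z)=47/4
3. join AGX+Z (d=47/4, Q=-289/4) ⇒ AGXZ; edges |AGX|=63/16, |Z|=125/16
  updated: d(AGXZ,D)=19, d(AGXZ,Q)=43/8
4. join AGXZ+D (d=19, Q=-339/8) ⇒ ADGXZ; edges |AGXZ|=51/16, |D|=253/16
  updated: d(ADGXZ,Q)=35/16
5. join ADGXZ+Q (d=35/16) ⇒ ADGQXZ; edges |ADGXZ|=35/32, |Q|=35/32
final tree: (((((A:-3/2,X:7/2):13/3,G:2/3):63/16,Z:125/16):51/16,D:253/16):35/32,Q:35/32)
total length: 639/16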